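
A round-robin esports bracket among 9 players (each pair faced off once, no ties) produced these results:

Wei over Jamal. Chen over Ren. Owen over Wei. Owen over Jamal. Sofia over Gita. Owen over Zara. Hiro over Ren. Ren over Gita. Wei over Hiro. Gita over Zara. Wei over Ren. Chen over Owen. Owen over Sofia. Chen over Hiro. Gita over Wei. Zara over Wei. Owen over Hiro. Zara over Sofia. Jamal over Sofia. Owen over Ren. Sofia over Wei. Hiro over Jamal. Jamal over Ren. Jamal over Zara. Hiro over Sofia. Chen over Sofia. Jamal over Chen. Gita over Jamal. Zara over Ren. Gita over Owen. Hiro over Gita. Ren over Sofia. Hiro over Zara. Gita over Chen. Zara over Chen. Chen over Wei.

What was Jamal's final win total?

4

Jamal's results: beat Chen, Ren, Sofia, Zara; lost to Hiro, Owen, Wei, Gita.
That is 4 wins.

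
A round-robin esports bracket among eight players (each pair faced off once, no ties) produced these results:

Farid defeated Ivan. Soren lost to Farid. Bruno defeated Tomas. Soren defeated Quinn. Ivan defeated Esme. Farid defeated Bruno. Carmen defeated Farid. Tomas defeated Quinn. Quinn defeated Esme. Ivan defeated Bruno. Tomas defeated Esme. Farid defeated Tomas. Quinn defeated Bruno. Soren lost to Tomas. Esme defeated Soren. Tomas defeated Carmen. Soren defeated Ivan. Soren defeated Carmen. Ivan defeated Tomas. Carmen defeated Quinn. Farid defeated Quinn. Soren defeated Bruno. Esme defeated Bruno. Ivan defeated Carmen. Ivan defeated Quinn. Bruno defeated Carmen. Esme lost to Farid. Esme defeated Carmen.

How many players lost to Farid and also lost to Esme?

2

Farid beat: Bruno, Ivan, Tomas, Quinn, Esme, Soren.
Esme beat: Bruno, Carmen, Soren.
Both beat: Bruno, Soren — 2.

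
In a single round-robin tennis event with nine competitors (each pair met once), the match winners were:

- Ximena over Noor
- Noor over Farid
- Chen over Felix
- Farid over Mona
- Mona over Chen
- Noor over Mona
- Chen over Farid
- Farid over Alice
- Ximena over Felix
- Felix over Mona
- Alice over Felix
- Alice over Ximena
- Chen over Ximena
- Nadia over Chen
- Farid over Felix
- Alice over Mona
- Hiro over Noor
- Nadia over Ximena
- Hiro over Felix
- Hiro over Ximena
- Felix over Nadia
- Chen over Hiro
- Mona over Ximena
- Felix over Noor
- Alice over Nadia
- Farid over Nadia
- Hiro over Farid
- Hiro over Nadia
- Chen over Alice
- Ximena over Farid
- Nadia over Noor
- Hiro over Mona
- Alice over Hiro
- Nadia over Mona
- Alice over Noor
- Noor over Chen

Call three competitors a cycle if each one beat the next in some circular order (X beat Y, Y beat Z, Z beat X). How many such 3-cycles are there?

22

Win totals: Farid 4, Mona 2, Hiro 6, Nadia 4, Chen 5, Alice 6, Felix 3, Noor 3, Ximena 3.
A competitor with w wins dominates both others in C(w,2) triples; summing gives 6 + 1 + 15 + 6 + 10 + 15 + 3 + 3 + 3 = 62 transitive triples.
Total triples C(9,3) = 84, so cyclic triples = 84 − 62 = 22.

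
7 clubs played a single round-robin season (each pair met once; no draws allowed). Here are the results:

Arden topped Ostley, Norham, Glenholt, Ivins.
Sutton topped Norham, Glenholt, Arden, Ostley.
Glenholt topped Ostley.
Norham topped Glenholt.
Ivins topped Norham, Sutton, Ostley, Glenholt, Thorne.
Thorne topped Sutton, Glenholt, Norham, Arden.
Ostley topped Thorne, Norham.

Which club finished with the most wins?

Ivins

Win totals: Thorne 4, Sutton 4, Glenholt 1, Ostley 2, Arden 4, Ivins 5, Norham 1.
Ivins leads with 5 wins (next highest: 4).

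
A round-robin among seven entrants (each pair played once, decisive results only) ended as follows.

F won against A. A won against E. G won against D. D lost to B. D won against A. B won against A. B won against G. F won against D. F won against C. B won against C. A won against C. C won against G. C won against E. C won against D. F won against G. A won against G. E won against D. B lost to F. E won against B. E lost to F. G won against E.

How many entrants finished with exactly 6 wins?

Win totals: A 3, B 4, C 3, D 1, E 2, F 6, G 2.
Exactly 6: F — 1 entrant.

1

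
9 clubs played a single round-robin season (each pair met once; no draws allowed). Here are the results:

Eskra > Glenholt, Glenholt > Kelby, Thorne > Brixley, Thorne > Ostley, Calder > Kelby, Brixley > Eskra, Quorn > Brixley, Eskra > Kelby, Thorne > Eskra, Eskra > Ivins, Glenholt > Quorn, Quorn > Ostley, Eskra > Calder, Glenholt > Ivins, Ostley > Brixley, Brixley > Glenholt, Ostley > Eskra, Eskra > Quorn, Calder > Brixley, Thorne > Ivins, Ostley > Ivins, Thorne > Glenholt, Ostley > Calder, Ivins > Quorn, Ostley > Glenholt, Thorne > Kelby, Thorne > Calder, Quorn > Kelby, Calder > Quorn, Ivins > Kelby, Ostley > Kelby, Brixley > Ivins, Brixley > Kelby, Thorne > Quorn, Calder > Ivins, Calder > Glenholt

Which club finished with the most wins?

Win totals: Kelby 0, Brixley 4, Thorne 8, Eskra 5, Ostley 6, Calder 5, Glenholt 3, Ivins 2, Quorn 3.
Thorne leads with 8 wins (next highest: 6).

Thorne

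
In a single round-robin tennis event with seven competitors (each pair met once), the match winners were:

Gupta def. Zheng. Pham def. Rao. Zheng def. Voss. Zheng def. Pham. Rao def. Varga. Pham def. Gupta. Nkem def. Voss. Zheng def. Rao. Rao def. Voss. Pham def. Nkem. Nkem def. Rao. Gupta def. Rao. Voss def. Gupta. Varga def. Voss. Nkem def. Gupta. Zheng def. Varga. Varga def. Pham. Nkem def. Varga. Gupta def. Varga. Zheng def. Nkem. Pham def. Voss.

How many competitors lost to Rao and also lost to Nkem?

2

Rao beat: Varga, Voss.
Nkem beat: Gupta, Varga, Voss, Rao.
Both beat: Varga, Voss — 2.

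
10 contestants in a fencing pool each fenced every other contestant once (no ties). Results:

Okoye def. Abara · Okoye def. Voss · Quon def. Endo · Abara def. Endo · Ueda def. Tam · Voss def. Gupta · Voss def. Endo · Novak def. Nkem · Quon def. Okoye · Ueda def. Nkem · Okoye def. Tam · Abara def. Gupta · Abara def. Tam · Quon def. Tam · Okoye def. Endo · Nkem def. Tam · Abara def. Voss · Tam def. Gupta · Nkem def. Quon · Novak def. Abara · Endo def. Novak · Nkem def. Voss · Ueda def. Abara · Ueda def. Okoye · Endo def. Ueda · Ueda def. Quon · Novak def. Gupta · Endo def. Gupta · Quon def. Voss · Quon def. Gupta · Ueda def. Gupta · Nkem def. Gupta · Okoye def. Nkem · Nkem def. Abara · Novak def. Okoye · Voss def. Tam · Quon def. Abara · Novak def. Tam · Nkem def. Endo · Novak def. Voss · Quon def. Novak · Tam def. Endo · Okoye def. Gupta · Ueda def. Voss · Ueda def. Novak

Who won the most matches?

Win totals: Voss 3, Quon 7, Okoye 6, Gupta 0, Ueda 8, Nkem 6, Endo 3, Abara 4, Tam 2, Novak 6.
Ueda leads with 8 wins (next highest: 7).

Ueda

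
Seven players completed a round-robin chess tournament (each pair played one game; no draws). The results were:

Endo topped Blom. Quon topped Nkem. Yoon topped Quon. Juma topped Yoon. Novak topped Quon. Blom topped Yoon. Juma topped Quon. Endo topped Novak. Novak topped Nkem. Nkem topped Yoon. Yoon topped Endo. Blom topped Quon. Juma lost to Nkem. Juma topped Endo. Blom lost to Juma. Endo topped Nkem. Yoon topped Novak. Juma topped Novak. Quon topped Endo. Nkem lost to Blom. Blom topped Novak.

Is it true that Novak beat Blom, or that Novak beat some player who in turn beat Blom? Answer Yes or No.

Novak did not beat Blom directly.
Novak beat Nkem, Quon, but each of them lost to Blom. No two-step path.

No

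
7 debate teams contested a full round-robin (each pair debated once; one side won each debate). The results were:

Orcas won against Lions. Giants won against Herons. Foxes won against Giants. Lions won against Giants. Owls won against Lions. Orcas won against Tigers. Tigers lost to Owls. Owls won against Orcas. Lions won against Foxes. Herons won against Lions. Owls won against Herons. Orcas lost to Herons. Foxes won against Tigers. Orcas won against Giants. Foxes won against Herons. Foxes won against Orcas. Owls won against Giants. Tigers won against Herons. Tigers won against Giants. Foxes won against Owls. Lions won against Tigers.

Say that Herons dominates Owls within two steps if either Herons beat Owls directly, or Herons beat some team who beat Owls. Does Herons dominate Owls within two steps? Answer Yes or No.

No

Herons did not beat Owls directly.
Herons beat Orcas, Lions, but each of them lost to Owls. No two-step path.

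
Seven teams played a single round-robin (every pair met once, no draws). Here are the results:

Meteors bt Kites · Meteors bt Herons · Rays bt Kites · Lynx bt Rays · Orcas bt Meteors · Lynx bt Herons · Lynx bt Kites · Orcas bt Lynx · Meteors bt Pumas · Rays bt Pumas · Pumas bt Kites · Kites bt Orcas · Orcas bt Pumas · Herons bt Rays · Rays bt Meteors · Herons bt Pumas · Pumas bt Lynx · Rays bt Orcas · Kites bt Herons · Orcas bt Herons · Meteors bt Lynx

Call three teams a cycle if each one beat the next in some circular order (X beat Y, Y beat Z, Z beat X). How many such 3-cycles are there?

11

Win totals: Lynx 3, Kites 2, Herons 2, Meteors 4, Pumas 2, Orcas 4, Rays 4.
A team with w wins dominates both others in C(w,2) triples; summing gives 3 + 1 + 1 + 6 + 1 + 6 + 6 = 24 transitive triples.
Total triples C(7,3) = 35, so cyclic triples = 35 − 24 = 11.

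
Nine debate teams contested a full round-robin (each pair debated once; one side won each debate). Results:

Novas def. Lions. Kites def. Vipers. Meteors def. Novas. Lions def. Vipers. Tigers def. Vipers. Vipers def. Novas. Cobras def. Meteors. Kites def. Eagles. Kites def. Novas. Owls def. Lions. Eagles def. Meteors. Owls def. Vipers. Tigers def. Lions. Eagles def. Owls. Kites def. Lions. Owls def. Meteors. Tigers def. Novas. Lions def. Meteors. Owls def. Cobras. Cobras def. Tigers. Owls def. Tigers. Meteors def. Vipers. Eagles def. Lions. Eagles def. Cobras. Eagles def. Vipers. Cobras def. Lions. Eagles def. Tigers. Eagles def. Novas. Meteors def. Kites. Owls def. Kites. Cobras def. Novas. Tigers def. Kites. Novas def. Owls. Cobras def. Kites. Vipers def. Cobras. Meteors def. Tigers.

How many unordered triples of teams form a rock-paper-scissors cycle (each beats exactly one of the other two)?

Win totals: Owls 6, Kites 4, Tigers 4, Cobras 5, Meteors 4, Lions 2, Vipers 2, Eagles 7, Novas 2.
A team with w wins dominates both others in C(w,2) triples; summing gives 15 + 6 + 6 + 10 + 6 + 1 + 1 + 21 + 1 = 67 transitive triples.
Total triples C(9,3) = 84, so cyclic triples = 84 − 67 = 17.

17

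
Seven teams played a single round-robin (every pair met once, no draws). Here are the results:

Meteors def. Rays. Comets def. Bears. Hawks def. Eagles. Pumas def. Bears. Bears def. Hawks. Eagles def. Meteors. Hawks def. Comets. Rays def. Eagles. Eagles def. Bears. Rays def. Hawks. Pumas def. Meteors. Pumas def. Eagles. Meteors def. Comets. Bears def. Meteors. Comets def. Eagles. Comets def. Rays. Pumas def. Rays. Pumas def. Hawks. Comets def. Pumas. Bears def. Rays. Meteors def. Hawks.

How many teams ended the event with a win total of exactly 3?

Win totals: Rays 2, Pumas 5, Meteors 3, Bears 3, Comets 4, Eagles 2, Hawks 2.
Exactly 3: Meteors, Bears — 2 teams.

2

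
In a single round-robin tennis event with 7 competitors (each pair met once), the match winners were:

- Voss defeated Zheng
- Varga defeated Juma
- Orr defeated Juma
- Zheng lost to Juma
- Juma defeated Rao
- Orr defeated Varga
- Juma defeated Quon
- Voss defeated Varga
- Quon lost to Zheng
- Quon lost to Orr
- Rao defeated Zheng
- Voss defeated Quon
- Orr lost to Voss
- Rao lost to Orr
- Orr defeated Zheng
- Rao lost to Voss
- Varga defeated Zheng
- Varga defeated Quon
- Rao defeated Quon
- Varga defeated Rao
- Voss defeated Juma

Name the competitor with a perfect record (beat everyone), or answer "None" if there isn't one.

Voss has 6 wins out of 6 opponents — a perfect record.

Voss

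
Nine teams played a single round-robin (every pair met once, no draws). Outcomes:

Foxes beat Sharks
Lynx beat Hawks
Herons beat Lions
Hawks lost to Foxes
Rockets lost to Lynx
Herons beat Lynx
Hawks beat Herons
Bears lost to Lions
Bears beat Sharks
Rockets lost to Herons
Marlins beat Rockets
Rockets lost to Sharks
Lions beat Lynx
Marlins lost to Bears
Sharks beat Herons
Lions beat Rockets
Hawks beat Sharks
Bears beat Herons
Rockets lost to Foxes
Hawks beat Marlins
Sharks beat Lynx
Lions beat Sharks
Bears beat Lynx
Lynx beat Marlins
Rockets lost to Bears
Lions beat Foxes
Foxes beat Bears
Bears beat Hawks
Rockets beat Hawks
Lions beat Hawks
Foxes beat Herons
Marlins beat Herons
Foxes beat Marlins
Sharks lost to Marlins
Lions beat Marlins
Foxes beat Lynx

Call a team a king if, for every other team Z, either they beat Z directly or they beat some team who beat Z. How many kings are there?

3

Hawks cannot reach Foxes, Bears in two steps.
Sharks cannot reach Foxes, Bears in two steps.
Foxes reaches everyone (king).
Rockets cannot reach Foxes, Lions, Lynx, Bears in two steps.
Herons reaches everyone (king).
Lions reaches everyone (king).
Marlins cannot reach Foxes, Bears in two steps.
Lynx cannot reach Foxes, Lions, Bears in two steps.
Bears cannot reach Foxes in two steps.
Kings: Foxes, Herons, Lions — 3.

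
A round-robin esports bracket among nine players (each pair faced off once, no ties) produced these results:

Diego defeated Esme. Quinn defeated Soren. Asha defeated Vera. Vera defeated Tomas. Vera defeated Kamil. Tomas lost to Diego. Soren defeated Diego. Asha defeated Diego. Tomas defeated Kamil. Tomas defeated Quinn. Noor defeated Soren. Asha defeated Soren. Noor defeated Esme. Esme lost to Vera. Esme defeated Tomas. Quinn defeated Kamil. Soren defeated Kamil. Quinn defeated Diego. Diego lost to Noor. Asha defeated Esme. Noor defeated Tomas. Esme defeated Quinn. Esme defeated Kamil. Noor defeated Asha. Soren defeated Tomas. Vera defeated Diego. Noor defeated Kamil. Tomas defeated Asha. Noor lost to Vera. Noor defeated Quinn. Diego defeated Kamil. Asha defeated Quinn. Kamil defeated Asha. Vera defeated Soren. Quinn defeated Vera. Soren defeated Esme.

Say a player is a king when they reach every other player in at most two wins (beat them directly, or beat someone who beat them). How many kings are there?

Kamil cannot reach Tomas, Noor in two steps.
Vera reaches everyone (king).
Asha reaches everyone (king).
Tomas cannot reach Noor in two steps.
Noor reaches everyone (king).
Esme cannot reach Noor in two steps.
Diego cannot reach Vera, Noor, Soren in two steps.
Soren cannot reach Vera, Noor in two steps.
Quinn reaches everyone (king).
Kings: Vera, Asha, Noor, Quinn — 4.

4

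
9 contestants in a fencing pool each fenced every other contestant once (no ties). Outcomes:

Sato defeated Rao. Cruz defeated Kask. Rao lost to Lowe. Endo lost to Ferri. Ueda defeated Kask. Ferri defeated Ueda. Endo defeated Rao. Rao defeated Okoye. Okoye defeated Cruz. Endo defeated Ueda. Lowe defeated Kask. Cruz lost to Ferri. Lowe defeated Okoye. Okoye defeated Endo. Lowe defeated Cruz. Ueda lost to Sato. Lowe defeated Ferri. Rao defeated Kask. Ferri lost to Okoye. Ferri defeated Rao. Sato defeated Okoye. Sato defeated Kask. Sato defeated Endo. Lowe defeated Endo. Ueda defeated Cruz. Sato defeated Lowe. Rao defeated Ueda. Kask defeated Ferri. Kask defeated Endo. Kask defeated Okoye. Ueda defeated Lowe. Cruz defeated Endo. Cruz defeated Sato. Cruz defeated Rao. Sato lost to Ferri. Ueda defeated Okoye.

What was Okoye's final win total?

Okoye's results: beat Ferri, Cruz, Endo; lost to Sato, Lowe, Rao, Kask, Ueda.
That is 3 wins.

3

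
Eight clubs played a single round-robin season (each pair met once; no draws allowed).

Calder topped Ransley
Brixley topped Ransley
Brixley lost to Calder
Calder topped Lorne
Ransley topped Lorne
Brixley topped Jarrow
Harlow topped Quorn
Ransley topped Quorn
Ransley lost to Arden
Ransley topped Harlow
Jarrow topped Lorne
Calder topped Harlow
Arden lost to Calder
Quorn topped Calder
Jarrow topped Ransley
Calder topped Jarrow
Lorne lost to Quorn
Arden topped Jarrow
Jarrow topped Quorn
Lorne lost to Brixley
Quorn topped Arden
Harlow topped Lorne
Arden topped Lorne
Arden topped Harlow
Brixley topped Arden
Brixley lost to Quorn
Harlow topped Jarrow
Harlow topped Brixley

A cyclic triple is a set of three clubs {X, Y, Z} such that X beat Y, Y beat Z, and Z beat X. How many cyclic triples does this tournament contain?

Win totals: Lorne 0, Calder 6, Arden 4, Brixley 4, Ransley 3, Quorn 4, Jarrow 3, Harlow 4.
A club with w wins dominates both others in C(w,2) triples; summing gives 0 + 15 + 6 + 6 + 3 + 6 + 3 + 6 = 45 transitive triples.
Total triples C(8,3) = 56, so cyclic triples = 56 − 45 = 11.

11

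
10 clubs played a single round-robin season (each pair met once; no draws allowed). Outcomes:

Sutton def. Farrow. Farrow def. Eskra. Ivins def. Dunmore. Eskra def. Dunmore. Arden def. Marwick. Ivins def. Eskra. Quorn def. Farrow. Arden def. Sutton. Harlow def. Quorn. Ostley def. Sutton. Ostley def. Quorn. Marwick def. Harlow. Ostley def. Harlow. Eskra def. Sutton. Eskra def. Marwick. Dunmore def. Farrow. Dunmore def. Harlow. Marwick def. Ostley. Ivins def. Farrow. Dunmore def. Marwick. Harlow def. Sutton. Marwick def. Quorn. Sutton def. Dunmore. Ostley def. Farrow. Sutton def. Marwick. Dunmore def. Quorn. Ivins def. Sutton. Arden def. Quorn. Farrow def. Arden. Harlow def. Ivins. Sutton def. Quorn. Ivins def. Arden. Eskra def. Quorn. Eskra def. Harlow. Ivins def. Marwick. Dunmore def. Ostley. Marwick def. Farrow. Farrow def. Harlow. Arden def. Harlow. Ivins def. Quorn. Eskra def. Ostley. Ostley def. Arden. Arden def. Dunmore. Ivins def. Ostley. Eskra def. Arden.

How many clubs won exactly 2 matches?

Win totals: Ivins 8, Farrow 3, Eskra 7, Harlow 3, Marwick 4, Arden 5, Sutton 4, Quorn 1, Dunmore 5, Ostley 5.
No club has exactly 2 wins.

0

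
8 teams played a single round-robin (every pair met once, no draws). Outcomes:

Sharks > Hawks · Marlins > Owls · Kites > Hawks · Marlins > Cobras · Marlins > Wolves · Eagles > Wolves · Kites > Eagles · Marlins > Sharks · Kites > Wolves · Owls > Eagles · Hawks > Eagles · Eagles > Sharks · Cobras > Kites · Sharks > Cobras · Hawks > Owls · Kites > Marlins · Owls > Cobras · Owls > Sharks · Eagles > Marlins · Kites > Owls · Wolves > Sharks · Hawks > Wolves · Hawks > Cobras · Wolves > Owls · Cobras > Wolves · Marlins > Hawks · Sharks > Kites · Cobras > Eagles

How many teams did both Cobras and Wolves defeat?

0

Cobras beat: Wolves, Kites, Eagles.
Wolves beat: Sharks, Owls.
No one was beaten by both.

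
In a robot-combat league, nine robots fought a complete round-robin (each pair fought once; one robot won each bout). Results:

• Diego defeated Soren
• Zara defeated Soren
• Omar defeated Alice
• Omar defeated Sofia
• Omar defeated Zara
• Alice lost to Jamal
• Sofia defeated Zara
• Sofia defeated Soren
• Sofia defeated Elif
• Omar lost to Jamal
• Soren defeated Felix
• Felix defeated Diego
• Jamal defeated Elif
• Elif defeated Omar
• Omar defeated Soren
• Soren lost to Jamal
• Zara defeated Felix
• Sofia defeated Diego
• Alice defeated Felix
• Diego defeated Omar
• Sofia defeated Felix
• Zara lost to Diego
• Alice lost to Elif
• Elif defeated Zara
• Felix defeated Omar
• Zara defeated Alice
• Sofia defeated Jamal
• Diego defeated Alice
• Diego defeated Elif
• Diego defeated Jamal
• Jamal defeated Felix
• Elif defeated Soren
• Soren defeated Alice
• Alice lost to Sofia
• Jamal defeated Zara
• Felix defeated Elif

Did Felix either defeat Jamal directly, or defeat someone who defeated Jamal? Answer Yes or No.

Yes

Felix did not beat Jamal directly.
Felix beat Omar, Diego, Elif. Of those, Diego beat Jamal.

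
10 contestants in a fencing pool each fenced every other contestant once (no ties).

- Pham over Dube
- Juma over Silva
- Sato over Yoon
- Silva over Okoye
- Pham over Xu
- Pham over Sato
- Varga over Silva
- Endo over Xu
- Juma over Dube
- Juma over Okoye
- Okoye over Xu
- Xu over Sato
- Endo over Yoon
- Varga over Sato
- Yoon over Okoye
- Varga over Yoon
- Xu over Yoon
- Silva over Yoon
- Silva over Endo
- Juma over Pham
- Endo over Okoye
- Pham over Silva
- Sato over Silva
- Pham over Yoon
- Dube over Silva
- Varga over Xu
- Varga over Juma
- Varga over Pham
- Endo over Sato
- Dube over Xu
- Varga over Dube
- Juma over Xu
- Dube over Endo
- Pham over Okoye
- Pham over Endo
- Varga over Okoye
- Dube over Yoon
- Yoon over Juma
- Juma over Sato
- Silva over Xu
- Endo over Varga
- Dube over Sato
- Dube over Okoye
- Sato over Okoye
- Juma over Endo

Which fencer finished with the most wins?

Varga

Win totals: Juma 7, Silva 4, Pham 7, Endo 5, Xu 2, Yoon 2, Varga 8, Okoye 1, Sato 3, Dube 6.
Varga leads with 8 wins (next highest: 7).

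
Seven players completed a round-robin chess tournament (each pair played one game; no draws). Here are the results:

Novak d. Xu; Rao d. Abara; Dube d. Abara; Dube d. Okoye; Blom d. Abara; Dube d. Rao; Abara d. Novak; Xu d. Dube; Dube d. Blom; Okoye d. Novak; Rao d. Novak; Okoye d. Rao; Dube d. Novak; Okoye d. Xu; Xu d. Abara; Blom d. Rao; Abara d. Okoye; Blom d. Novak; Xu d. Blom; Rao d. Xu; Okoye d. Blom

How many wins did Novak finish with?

Novak's results: beat Xu; lost to Dube, Blom, Abara, Okoye, Rao.
That is 1 win.

1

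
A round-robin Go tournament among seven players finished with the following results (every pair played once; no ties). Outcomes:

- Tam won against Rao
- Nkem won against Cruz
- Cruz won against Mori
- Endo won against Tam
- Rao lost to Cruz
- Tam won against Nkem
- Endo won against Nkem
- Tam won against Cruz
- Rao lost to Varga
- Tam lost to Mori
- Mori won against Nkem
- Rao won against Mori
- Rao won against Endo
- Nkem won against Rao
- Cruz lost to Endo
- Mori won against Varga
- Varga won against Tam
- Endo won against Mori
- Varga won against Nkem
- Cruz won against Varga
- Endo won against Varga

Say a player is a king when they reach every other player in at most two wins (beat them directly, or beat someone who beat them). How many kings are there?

5

Tam reaches everyone (king).
Varga reaches everyone (king).
Mori cannot reach Endo in two steps.
Rao reaches everyone (king).
Endo reaches everyone (king).
Cruz reaches everyone (king).
Nkem cannot reach Tam in two steps.
Kings: Tam, Varga, Rao, Endo, Cruz — 5.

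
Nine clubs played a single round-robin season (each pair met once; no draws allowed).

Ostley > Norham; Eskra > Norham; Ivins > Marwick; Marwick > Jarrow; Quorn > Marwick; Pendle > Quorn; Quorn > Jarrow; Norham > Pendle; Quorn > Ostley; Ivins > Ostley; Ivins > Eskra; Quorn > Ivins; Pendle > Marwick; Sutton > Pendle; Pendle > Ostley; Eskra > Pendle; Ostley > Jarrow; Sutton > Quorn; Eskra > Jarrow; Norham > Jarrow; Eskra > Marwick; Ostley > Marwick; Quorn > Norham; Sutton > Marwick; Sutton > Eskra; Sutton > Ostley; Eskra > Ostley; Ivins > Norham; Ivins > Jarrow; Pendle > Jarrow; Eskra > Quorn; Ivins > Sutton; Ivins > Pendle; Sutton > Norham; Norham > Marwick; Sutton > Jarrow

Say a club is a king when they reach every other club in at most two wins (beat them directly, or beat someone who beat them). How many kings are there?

Jarrow cannot reach Eskra, Norham, Quorn, Marwick, Pendle, Ivins, Sutton, Ostley in two steps.
Eskra cannot reach Sutton in two steps.
Norham cannot reach Eskra, Ivins, Sutton in two steps.
Quorn reaches everyone (king).
Marwick cannot reach Eskra, Norham, Quorn, Pendle, Ivins, Sutton, Ostley in two steps.
Pendle cannot reach Eskra, Sutton in two steps.
Ivins reaches everyone (king).
Sutton reaches everyone (king).
Ostley cannot reach Eskra, Quorn, Ivins, Sutton in two steps.
Kings: Quorn, Ivins, Sutton — 3.

3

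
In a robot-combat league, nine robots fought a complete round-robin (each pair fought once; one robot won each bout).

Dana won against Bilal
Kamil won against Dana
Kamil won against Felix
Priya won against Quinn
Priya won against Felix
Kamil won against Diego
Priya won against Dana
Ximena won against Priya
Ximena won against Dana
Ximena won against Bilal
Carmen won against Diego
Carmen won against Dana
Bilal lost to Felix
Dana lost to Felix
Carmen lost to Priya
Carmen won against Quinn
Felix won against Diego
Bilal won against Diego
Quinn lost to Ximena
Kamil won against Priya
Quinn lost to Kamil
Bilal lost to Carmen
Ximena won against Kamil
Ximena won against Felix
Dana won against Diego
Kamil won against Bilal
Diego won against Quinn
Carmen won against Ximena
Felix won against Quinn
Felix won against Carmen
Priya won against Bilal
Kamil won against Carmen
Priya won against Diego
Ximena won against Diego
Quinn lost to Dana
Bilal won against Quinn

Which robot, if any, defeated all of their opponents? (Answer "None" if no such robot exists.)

Highest win total is Ximena with 7 (out of 8 possible).
Ximena lost to Carmen, so no robot went undefeated.

None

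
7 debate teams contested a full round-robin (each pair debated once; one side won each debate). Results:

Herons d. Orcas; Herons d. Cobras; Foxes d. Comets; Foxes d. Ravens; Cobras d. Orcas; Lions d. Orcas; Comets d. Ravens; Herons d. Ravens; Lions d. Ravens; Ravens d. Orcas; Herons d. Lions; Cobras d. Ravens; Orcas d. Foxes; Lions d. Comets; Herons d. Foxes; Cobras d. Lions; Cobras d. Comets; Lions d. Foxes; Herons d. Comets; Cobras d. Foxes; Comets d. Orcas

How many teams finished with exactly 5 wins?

1

Win totals: Herons 6, Comets 2, Foxes 2, Ravens 1, Orcas 1, Lions 4, Cobras 5.
Exactly 5: Cobras — 1 team.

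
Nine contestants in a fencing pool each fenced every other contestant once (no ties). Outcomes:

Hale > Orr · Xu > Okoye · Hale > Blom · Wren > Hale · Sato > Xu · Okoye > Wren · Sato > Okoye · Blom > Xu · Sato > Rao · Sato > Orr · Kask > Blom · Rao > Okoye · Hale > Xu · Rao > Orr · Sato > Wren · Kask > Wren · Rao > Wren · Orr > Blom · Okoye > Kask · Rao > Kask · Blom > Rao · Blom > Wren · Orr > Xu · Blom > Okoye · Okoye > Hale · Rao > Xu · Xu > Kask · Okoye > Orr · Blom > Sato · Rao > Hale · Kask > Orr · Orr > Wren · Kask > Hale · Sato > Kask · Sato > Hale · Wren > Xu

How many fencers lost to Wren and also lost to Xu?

0

Wren beat: Hale, Xu.
Xu beat: Okoye, Kask.
No one was beaten by both.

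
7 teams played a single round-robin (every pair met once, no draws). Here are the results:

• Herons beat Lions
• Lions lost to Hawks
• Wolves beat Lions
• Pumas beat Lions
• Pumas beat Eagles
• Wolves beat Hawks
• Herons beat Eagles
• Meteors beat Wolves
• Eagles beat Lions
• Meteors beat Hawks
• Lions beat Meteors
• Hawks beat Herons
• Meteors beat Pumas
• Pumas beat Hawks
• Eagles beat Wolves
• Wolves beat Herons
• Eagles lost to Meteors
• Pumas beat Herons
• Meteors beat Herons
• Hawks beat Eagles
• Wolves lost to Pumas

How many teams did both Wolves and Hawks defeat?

2

Wolves beat: Lions, Herons, Hawks.
Hawks beat: Lions, Herons, Eagles.
Both beat: Lions, Herons — 2.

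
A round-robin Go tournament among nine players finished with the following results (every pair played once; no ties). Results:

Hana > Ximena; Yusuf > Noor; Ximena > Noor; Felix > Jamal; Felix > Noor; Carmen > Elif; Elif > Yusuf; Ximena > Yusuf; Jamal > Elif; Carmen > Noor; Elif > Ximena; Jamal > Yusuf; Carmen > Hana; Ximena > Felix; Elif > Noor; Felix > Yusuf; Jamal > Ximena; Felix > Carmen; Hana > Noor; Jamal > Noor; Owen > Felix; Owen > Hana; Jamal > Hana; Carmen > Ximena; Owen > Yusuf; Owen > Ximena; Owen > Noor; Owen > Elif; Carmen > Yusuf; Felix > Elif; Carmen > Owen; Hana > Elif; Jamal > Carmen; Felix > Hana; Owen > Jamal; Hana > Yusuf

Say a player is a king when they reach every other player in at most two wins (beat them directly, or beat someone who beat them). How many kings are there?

Jamal reaches everyone (king).
Carmen reaches everyone (king).
Felix reaches everyone (king).
Elif cannot reach Jamal, Carmen, Owen, Hana in two steps.
Ximena cannot reach Owen in two steps.
Owen reaches everyone (king).
Hana cannot reach Jamal, Carmen, Owen in two steps.
Yusuf cannot reach Jamal, Carmen, Felix, Elif, Ximena, Owen, Hana in two steps.
Noor cannot reach Jamal, Carmen, Felix, Elif, Ximena, Owen, Hana, Yusuf in two steps.
Kings: Jamal, Carmen, Felix, Owen — 4.

4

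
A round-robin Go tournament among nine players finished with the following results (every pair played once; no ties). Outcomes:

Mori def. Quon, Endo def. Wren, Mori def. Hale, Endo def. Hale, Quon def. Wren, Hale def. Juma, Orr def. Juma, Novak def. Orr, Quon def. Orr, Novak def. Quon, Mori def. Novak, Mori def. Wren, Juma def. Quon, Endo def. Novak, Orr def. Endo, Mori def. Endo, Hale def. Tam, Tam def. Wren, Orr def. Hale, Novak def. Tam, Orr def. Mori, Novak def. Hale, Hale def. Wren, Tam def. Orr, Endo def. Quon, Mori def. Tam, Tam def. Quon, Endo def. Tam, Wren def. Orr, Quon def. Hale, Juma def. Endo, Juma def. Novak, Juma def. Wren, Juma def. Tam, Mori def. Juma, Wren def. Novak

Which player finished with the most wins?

Mori

Win totals: Juma 5, Mori 7, Hale 3, Tam 3, Wren 2, Novak 4, Quon 3, Orr 4, Endo 5.
Mori leads with 7 wins (next highest: 5).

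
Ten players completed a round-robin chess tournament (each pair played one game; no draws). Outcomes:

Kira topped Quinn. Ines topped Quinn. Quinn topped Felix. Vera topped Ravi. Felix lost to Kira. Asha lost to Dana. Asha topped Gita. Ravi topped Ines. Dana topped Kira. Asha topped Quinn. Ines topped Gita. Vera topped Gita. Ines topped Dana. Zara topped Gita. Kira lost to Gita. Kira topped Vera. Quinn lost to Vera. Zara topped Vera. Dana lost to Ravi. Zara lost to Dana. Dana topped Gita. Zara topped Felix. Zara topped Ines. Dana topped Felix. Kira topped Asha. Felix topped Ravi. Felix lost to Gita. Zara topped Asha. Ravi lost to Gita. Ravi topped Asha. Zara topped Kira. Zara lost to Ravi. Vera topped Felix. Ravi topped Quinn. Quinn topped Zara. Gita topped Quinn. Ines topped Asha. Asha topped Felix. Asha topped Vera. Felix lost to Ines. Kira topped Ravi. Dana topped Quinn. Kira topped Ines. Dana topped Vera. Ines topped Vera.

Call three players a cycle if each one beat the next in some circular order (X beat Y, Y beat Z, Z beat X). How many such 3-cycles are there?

25

Win totals: Vera 4, Quinn 2, Dana 7, Kira 6, Asha 4, Ines 6, Ravi 5, Felix 1, Zara 6, Gita 4.
A player with w wins dominates both others in C(w,2) triples; summing gives 6 + 1 + 21 + 15 + 6 + 15 + 10 + 0 + 15 + 6 = 95 transitive triples.
Total triples C(10,3) = 120, so cyclic triples = 120 − 95 = 25.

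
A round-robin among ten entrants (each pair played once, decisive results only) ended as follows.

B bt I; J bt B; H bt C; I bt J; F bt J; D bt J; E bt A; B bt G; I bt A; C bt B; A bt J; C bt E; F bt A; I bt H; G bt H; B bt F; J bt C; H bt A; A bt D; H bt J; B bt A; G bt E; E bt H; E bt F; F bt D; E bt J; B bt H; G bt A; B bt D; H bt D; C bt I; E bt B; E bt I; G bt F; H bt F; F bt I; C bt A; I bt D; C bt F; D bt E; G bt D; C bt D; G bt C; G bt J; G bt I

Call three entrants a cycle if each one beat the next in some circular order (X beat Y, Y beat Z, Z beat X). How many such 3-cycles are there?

22

Win totals: A 2, B 6, C 6, D 2, E 6, F 4, G 8, H 5, I 4, J 2.
An entrant with w wins dominates both others in C(w,2) triples; summing gives 1 + 15 + 15 + 1 + 15 + 6 + 28 + 10 + 6 + 1 = 98 transitive triples.
Total triples C(10,3) = 120, so cyclic triples = 120 − 98 = 22.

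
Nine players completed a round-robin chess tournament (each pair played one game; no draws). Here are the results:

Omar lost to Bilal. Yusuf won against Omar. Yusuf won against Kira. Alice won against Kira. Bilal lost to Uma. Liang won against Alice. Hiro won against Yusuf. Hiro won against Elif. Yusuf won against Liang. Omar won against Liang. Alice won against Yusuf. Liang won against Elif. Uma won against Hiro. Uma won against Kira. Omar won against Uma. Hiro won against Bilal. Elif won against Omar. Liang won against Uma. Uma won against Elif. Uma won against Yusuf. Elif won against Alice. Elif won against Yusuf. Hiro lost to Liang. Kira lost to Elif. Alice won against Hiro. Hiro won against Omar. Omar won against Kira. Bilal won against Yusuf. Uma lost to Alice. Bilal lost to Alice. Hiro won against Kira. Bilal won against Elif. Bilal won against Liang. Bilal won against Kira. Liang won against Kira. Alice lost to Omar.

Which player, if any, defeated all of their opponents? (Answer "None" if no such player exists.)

None

Highest win total is Uma with 5 (out of 8 possible).
Uma lost to Alice, Omar, Liang, so no player went undefeated.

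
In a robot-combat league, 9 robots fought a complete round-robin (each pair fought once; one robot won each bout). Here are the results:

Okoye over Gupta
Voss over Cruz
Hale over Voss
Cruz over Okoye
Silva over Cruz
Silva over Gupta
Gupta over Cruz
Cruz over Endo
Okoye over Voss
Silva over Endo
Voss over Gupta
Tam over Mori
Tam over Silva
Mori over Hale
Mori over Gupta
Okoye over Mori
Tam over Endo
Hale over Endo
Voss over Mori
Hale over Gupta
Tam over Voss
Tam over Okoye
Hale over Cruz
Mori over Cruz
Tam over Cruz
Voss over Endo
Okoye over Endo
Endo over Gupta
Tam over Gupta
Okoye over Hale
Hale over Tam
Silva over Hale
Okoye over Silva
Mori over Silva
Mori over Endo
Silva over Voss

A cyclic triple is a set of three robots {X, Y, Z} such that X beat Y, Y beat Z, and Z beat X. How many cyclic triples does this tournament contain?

11

Win totals: Voss 4, Endo 1, Silva 5, Tam 7, Gupta 1, Cruz 2, Hale 5, Okoye 6, Mori 5.
A robot with w wins dominates both others in C(w,2) triples; summing gives 6 + 0 + 10 + 21 + 0 + 1 + 10 + 15 + 10 = 73 transitive triples.
Total triples C(9,3) = 84, so cyclic triples = 84 − 73 = 11.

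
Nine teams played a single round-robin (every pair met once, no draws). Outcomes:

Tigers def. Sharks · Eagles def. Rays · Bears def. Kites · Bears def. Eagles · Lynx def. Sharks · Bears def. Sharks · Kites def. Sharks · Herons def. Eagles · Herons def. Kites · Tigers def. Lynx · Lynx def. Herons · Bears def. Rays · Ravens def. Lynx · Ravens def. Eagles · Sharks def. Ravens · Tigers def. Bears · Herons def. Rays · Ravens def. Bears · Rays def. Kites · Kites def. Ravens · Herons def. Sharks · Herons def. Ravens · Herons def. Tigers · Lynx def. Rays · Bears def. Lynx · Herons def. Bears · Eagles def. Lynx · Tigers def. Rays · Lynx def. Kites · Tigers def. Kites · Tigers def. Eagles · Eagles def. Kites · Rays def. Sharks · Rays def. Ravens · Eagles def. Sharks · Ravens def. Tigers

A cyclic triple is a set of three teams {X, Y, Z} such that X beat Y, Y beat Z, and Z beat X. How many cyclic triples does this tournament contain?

16

Win totals: Bears 5, Tigers 6, Lynx 4, Kites 2, Rays 3, Herons 7, Sharks 1, Eagles 4, Ravens 4.
A team with w wins dominates both others in C(w,2) triples; summing gives 10 + 15 + 6 + 1 + 3 + 21 + 0 + 6 + 6 = 68 transitive triples.
Total triples C(9,3) = 84, so cyclic triples = 84 − 68 = 16.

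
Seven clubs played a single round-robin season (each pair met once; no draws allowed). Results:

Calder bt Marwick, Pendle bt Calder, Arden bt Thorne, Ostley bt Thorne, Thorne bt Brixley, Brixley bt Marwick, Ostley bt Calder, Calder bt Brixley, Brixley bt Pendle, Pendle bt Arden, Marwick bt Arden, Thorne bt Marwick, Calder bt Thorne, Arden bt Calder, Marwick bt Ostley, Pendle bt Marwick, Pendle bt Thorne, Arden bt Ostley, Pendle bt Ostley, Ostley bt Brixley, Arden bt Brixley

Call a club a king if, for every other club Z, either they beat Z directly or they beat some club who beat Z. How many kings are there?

4

Brixley reaches everyone (king).
Calder reaches everyone (king).
Marwick cannot reach Pendle in two steps.
Ostley cannot reach Arden in two steps.
Arden reaches everyone (king).
Pendle reaches everyone (king).
Thorne cannot reach Calder in two steps.
Kings: Brixley, Calder, Arden, Pendle — 4.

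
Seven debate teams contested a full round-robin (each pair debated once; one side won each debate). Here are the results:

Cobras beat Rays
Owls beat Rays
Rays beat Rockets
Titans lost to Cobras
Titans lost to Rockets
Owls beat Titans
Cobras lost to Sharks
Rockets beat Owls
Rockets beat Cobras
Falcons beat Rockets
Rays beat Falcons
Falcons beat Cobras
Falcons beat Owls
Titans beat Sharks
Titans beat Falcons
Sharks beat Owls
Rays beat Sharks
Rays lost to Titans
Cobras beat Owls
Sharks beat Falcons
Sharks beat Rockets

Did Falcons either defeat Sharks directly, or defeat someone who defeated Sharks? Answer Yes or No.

Falcons did not beat Sharks directly.
Falcons beat Owls, Cobras, Rockets, but each of them lost to Sharks. No two-step path.

No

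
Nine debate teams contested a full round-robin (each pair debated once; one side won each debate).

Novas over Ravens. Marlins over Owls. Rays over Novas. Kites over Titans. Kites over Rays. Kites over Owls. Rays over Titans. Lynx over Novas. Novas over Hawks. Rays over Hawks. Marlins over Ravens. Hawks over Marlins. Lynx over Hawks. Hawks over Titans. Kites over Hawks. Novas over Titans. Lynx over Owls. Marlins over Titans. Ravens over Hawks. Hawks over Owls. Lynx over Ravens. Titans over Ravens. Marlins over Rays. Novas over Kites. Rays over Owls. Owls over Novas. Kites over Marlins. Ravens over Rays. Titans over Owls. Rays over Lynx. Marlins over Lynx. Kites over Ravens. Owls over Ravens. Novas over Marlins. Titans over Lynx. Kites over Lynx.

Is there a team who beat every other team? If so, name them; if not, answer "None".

None

Highest win total is Kites with 7 (out of 8 possible).
Kites lost to Novas, so no team went undefeated.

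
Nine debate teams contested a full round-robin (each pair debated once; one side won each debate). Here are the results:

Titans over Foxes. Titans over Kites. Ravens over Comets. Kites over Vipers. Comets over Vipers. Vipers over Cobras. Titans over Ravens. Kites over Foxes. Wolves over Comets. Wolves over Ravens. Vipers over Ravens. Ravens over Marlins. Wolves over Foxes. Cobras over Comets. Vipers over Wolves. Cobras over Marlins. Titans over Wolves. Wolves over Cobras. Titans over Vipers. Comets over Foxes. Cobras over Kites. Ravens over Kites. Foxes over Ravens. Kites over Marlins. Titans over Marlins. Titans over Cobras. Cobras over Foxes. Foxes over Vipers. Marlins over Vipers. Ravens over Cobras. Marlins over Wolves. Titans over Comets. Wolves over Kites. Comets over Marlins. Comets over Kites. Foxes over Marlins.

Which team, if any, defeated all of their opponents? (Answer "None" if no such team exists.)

Titans

Titans has 8 wins out of 8 opponents — a perfect record.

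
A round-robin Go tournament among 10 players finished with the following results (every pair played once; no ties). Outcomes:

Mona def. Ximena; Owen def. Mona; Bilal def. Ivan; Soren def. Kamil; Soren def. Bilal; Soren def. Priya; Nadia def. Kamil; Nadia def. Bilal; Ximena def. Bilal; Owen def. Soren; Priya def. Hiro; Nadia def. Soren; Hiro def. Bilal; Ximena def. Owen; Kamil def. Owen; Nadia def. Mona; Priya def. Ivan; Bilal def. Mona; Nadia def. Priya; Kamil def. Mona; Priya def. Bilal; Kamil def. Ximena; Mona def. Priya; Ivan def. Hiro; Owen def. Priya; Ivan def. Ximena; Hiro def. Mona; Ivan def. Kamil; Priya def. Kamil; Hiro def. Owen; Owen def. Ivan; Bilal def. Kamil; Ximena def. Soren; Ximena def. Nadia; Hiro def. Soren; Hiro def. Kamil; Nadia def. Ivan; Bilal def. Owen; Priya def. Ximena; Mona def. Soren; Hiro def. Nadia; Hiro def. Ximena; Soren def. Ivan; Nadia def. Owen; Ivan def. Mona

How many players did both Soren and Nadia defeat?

4

Soren beat: Kamil, Bilal, Priya, Ivan.
Nadia beat: Kamil, Bilal, Soren, Priya, Ivan, Mona, Owen.
Both beat: Kamil, Bilal, Priya, Ivan — 4.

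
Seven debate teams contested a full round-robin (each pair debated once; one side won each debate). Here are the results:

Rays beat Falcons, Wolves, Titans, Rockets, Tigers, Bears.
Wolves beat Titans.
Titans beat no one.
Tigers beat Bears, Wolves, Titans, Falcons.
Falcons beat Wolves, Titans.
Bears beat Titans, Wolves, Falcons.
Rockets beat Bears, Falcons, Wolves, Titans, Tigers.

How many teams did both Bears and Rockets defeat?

3

Bears beat: Falcons, Wolves, Titans.
Rockets beat: Falcons, Wolves, Bears, Tigers, Titans.
Both beat: Falcons, Wolves, Titans — 3.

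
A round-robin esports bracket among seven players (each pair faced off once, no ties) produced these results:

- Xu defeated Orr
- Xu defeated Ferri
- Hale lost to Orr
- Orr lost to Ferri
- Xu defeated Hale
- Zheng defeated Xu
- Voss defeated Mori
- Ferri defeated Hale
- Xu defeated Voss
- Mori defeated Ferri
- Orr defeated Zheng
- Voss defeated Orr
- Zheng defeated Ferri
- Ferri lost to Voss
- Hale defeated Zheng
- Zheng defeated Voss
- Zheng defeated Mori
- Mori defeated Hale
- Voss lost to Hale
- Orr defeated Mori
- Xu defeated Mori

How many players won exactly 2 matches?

Win totals: Zheng 4, Voss 3, Mori 2, Orr 3, Ferri 2, Xu 5, Hale 2.
Exactly 2: Mori, Ferri, Hale — 3 players.

3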